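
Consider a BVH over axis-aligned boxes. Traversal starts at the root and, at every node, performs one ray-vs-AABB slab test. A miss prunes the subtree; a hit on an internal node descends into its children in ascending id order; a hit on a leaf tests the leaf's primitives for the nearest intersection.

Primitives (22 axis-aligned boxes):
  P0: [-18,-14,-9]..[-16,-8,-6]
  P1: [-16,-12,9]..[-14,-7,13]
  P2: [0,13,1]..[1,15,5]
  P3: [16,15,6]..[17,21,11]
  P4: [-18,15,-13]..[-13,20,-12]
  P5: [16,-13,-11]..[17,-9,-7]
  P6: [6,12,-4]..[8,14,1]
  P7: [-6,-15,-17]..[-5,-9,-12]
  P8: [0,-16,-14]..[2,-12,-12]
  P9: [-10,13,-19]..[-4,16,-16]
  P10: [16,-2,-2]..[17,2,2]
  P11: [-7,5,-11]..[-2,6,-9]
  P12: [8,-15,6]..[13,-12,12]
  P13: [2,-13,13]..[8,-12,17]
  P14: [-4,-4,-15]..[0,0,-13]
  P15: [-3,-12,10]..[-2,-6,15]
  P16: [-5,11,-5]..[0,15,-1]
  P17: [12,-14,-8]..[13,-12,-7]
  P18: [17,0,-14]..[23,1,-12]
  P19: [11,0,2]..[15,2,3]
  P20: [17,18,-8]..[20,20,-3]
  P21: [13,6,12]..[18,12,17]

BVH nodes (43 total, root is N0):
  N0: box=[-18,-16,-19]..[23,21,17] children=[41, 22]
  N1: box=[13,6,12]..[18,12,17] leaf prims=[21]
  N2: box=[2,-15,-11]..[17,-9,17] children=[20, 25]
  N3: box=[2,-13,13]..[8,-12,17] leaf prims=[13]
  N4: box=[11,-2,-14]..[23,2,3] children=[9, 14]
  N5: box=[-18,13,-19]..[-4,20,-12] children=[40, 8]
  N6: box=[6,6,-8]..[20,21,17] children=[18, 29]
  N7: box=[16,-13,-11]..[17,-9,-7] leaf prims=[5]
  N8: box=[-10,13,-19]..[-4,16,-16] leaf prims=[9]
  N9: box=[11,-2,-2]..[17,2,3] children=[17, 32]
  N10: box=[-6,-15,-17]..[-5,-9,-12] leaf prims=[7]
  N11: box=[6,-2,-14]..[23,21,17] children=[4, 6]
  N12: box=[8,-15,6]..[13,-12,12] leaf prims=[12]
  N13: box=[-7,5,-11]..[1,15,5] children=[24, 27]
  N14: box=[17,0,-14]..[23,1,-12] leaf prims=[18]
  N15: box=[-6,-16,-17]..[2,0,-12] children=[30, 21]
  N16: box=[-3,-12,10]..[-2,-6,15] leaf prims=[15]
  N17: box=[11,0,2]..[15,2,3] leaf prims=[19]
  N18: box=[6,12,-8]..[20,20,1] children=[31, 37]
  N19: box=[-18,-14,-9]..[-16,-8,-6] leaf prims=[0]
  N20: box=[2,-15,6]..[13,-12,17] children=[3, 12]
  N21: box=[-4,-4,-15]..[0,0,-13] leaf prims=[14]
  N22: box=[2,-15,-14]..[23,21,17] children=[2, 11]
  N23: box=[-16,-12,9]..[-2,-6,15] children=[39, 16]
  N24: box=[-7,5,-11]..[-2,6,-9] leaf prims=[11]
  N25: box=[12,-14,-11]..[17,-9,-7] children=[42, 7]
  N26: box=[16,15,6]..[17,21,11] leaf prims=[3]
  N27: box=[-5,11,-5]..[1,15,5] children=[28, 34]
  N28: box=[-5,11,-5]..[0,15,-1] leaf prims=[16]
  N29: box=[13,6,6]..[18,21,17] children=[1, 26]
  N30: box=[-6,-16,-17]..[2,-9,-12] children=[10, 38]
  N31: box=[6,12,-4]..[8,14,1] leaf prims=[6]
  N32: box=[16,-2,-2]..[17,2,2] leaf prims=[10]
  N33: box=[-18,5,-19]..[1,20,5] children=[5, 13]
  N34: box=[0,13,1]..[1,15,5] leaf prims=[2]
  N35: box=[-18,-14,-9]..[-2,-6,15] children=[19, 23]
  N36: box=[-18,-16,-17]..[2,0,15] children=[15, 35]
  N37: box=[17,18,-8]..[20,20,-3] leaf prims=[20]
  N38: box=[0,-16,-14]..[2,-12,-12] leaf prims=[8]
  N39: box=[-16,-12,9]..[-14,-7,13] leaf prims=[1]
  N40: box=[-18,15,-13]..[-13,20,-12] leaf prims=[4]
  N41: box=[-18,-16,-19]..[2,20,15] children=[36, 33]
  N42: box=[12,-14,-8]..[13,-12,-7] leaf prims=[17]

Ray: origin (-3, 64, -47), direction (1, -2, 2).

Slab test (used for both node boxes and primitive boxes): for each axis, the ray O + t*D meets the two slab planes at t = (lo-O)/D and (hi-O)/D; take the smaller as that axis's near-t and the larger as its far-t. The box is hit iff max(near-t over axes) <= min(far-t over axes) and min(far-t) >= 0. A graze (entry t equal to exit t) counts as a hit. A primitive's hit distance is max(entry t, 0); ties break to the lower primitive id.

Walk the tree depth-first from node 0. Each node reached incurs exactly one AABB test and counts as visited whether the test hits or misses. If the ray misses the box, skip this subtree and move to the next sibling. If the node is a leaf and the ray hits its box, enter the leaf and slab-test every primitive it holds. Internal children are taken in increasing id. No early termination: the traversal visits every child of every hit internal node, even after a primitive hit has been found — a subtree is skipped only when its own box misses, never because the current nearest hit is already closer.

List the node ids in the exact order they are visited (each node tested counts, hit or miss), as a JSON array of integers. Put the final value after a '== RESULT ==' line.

Traverse from the root:
N0 x:[-15,26] y:[43/2,40] z:[14,32] -> hit [43/2,26], descend [22, 41]
  N22 x:[5,26] y:[43/2,79/2] z:[33/2,32] -> hit [43/2,26], descend [2, 11]
    N2 x:[5,20] y:[73/2,79/2] z:[18,32] -> miss, prune
    N11 x:[9,26] y:[43/2,33] z:[33/2,32] -> hit [43/2,26], descend [4, 6]
      N4 x:[14,26] y:[31,33] z:[33/2,25] -> miss, prune
      N6 x:[9,23] y:[43/2,29] z:[39/2,32] -> hit [43/2,23], descend [18, 29]
        N18 x:[9,23] y:[22,26] z:[39/2,24] -> hit [22,23], descend [31, 37]
          N31 x:[9,11] y:[25,26] z:[43/2,24] -> miss, prune
          N37 x:[20,23] y:[22,23] z:[39/2,22] -> hit [22,22] leaf, test {P20@t=22}
        N29 x:[16,21] y:[43/2,29] z:[53/2,32] -> miss, prune
  N41 x:[-15,5] y:[22,40] z:[14,31] -> miss, prune

order=[0, 22, 2, 11, 4, 6, 18, 31, 37, 29, 41]  |boxes|=11  |leaves|=1  hit=P20

== RESULT ==
[0, 22, 2, 11, 4, 6, 18, 31, 37, 29, 41]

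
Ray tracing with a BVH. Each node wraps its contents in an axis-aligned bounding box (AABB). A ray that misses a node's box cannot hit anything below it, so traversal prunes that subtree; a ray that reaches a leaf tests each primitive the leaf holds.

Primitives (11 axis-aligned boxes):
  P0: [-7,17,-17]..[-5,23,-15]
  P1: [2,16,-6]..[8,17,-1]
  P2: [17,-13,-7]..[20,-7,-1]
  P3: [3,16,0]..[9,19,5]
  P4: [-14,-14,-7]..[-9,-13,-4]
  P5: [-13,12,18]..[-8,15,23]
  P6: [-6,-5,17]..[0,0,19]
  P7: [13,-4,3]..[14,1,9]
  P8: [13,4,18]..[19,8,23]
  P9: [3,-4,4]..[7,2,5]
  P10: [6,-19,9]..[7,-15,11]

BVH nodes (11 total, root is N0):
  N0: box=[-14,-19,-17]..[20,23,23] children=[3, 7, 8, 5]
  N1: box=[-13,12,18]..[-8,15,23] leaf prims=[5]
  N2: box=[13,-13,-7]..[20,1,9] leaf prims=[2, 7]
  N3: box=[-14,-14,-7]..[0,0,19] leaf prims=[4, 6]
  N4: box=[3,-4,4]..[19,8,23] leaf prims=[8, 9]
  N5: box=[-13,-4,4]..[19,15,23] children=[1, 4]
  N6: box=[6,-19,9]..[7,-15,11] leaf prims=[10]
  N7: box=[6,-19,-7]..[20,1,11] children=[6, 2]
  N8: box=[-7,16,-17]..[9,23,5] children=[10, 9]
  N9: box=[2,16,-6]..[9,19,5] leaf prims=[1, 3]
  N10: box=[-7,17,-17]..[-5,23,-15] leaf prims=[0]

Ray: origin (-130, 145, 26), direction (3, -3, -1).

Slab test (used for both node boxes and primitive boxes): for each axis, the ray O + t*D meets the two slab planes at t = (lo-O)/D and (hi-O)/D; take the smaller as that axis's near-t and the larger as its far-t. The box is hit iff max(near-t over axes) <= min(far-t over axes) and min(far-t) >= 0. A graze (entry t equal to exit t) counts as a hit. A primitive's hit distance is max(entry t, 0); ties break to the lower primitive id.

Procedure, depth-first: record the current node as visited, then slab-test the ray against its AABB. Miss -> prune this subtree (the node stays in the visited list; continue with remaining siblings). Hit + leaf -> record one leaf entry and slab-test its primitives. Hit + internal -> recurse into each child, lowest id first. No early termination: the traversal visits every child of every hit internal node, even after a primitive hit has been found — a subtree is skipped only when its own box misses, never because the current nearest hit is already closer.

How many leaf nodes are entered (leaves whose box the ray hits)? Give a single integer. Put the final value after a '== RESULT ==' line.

Walk:
N0 x:[116/3,50] y:[122/3,164/3] z:[3,43] -> hit [122/3,43], descend [3, 5, 7, 8]
  N3 x:[116/3,130/3] y:[145/3,53] z:[7,33] -> miss, prune
  N5 x:[39,149/3] y:[130/3,149/3] z:[3,22] -> miss, prune
  N7 x:[136/3,50] y:[48,164/3] z:[15,33] -> miss, prune
  N8 x:[41,139/3] y:[122/3,43] z:[21,43] -> hit [41,43], descend [9, 10]
    N9 x:[44,139/3] y:[42,43] z:[21,32] -> miss, prune
    N10 x:[41,125/3] y:[122/3,128/3] z:[41,43] -> hit [41,125/3] leaf, test {P0@t=41}

7 AABB tests over nodes [0, 3, 5, 7, 8, 9, 10]; 1 leaf entered; closest P0.

== RESULT ==
1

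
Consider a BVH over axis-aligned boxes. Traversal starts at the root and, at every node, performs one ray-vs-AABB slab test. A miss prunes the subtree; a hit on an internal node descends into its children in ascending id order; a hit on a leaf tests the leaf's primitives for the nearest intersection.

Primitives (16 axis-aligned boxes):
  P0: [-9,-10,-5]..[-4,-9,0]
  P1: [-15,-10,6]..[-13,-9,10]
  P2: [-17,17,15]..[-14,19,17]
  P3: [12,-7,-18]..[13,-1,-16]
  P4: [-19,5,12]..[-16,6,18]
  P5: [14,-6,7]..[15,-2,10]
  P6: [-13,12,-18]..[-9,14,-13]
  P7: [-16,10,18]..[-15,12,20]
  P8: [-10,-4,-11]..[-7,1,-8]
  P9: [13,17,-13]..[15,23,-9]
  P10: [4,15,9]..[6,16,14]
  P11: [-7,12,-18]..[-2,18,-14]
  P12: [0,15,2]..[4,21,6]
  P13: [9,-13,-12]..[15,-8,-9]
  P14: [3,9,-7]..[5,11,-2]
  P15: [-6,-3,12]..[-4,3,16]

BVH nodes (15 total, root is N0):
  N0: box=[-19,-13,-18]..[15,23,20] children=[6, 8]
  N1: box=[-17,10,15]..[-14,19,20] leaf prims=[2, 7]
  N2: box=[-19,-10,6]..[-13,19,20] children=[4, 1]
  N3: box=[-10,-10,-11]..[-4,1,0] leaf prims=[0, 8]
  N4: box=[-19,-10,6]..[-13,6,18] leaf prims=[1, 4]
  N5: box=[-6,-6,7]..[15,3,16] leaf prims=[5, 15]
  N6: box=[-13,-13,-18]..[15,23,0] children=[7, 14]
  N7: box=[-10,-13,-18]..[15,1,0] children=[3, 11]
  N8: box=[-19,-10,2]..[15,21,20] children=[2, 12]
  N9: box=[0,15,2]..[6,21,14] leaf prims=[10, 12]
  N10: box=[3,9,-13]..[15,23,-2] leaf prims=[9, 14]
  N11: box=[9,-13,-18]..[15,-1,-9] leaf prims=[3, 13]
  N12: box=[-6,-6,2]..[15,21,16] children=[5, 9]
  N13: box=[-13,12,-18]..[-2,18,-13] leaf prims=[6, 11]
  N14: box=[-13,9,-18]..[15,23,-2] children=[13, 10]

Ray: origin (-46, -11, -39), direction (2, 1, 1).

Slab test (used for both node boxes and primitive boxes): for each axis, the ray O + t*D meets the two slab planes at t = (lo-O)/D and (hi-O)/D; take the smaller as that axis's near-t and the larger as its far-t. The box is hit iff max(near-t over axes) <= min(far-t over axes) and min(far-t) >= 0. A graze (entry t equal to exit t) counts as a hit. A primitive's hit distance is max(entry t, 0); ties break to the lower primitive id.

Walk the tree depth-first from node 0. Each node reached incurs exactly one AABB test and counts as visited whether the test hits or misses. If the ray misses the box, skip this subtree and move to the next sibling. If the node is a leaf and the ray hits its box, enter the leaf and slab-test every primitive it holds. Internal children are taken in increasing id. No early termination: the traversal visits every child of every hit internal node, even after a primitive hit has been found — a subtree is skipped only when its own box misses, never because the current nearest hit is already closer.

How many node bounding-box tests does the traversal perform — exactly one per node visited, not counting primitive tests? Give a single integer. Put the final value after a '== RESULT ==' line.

Walk:
N0 x:[27/2,61/2] y:[-2,34] z:[21,59] -> hit [21,61/2], descend [6, 8]
  N6 x:[33/2,61/2] y:[-2,34] z:[21,39] -> hit [21,61/2], descend [7, 14]
    N7 x:[18,61/2] y:[-2,12] z:[21,39] -> miss, prune
    N14 x:[33/2,61/2] y:[20,34] z:[21,37] -> hit [21,61/2], descend [10, 13]
      N10 x:[49/2,61/2] y:[20,34] z:[26,37] -> hit [26,61/2] leaf, test {P9@t=59/2, P14(miss)}
      N13 x:[33/2,22] y:[23,29] z:[21,26] -> miss, prune
  N8 x:[27/2,61/2] y:[1,32] z:[41,59] -> miss, prune

Visited [0, 6, 7, 14, 10, 13, 8]. Tests: 7 box, 1 leaf. Nearest: P9.

== RESULT ==
7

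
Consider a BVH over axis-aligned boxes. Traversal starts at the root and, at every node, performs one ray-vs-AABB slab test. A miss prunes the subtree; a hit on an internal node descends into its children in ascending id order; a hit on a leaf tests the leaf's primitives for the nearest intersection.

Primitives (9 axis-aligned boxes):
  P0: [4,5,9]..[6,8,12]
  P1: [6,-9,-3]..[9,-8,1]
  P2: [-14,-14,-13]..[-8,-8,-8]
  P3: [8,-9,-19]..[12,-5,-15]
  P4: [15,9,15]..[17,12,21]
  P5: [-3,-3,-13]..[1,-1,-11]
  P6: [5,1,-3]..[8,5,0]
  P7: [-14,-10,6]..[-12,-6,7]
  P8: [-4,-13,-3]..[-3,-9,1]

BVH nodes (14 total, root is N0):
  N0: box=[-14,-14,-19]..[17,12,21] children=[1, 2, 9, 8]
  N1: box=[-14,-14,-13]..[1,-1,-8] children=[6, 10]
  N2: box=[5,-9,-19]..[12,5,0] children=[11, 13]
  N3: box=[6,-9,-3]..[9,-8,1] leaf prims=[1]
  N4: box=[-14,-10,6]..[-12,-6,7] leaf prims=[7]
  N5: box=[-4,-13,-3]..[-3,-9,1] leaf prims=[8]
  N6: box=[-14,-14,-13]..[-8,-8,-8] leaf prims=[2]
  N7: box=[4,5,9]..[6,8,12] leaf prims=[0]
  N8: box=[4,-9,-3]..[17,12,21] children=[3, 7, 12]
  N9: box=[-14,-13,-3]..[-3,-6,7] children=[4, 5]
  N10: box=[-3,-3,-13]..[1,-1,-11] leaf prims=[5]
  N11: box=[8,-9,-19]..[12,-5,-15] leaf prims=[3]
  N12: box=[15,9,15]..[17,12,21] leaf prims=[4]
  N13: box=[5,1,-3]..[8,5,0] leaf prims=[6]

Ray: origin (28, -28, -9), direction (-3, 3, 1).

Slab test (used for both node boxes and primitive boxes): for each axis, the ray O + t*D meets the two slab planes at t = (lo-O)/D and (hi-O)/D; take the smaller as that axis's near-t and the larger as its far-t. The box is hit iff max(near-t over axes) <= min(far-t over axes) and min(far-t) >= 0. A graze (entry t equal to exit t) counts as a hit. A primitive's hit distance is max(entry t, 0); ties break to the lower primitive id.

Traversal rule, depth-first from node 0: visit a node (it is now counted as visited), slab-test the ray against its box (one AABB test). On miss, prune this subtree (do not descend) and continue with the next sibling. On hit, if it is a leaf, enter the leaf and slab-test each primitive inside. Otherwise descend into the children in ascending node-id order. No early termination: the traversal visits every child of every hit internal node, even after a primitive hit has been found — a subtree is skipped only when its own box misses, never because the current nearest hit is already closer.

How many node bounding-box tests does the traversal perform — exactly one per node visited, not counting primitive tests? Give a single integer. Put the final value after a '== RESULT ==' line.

Traverse from the root:
N0 x:[11/3,14] y:[14/3,40/3] z:[-10,30] -> hit [14/3,40/3], descend [1, 2, 8, 9]
  N1 x:[9,14] y:[14/3,9] z:[-4,1] -> miss, prune
  N2 x:[16/3,23/3] y:[19/3,11] z:[-10,9] -> hit [19/3,23/3], descend [11, 13]
    N11 x:[16/3,20/3] y:[19/3,23/3] z:[-10,-6] -> miss, prune
    N13 x:[20/3,23/3] y:[29/3,11] z:[6,9] -> miss, prune
  N8 x:[11/3,8] y:[19/3,40/3] z:[6,30] -> hit [19/3,8], descend [3, 7, 12]
    N3 x:[19/3,22/3] y:[19/3,20/3] z:[6,10] -> hit [19/3,20/3] leaf, test {P1@t=19/3}
    N7 x:[22/3,8] y:[11,12] z:[18,21] -> miss, prune
    N12 x:[11/3,13/3] y:[37/3,40/3] z:[24,30] -> miss, prune
  N9 x:[31/3,14] y:[5,22/3] z:[6,16] -> miss, prune

Summary -> nodes [0, 1, 2, 11, 13, 8, 3, 7, 12, 9]; box-tests=10; leaf-entries=1; first=P1

== RESULT ==
10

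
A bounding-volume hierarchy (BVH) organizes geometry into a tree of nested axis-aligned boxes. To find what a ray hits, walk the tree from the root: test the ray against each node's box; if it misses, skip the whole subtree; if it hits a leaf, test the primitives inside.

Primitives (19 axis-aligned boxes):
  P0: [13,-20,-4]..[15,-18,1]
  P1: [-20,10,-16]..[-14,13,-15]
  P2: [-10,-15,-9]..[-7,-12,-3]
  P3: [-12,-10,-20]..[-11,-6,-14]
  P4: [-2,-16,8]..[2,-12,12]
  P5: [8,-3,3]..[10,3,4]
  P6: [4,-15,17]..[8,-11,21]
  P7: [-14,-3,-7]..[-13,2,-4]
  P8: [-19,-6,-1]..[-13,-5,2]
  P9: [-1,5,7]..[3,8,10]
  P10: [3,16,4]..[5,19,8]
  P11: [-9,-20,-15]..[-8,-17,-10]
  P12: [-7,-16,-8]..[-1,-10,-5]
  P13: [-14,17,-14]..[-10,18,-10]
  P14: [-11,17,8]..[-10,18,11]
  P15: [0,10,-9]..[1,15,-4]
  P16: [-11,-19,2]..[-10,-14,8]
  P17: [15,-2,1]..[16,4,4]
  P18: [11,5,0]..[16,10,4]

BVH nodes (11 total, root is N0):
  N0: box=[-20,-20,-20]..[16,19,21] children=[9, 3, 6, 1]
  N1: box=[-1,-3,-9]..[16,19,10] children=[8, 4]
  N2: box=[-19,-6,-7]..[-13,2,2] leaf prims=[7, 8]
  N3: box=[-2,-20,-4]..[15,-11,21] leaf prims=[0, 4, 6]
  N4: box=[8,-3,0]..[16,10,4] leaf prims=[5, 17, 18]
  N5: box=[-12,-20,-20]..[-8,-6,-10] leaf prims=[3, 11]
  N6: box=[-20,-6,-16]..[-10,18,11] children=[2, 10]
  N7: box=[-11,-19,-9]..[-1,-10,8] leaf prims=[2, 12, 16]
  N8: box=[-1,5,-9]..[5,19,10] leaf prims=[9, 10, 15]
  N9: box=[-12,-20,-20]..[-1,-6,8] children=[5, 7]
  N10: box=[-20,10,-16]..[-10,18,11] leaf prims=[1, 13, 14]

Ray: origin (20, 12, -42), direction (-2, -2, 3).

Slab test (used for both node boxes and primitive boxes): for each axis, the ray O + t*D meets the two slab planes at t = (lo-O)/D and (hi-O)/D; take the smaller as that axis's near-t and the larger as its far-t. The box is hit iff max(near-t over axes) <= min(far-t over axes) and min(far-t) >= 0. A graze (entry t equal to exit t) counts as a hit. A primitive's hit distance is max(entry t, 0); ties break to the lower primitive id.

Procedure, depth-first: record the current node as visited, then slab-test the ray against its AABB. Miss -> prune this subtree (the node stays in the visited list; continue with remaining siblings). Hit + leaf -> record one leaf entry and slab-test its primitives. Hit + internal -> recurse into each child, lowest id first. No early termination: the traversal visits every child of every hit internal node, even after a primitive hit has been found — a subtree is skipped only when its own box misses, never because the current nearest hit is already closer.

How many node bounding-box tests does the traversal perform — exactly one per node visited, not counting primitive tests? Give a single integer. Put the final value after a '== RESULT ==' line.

Walk:
N0 x:[2,20] y:[-7/2,16] z:[22/3,21] -> hit [22/3,16], descend [1, 3, 6, 9]
  N1 x:[2,21/2] y:[-7/2,15/2] z:[11,52/3] -> miss, prune
  N3 x:[5/2,11] y:[23/2,16] z:[38/3,21] -> miss, prune
  N6 x:[15,20] y:[-3,9] z:[26/3,53/3] -> miss, prune
  N9 x:[21/2,16] y:[9,16] z:[22/3,50/3] -> hit [21/2,16], descend [5, 7]
    N5 x:[14,16] y:[9,16] z:[22/3,32/3] -> miss, prune
    N7 x:[21/2,31/2] y:[11,31/2] z:[11,50/3] -> hit [11,31/2] leaf, test {P2(miss), P12@t=34/3, P16@t=15}

Visited [0, 1, 3, 6, 9, 5, 7]. Tests: 7 box, 1 leaf. Nearest: P12.

== RESULT ==
7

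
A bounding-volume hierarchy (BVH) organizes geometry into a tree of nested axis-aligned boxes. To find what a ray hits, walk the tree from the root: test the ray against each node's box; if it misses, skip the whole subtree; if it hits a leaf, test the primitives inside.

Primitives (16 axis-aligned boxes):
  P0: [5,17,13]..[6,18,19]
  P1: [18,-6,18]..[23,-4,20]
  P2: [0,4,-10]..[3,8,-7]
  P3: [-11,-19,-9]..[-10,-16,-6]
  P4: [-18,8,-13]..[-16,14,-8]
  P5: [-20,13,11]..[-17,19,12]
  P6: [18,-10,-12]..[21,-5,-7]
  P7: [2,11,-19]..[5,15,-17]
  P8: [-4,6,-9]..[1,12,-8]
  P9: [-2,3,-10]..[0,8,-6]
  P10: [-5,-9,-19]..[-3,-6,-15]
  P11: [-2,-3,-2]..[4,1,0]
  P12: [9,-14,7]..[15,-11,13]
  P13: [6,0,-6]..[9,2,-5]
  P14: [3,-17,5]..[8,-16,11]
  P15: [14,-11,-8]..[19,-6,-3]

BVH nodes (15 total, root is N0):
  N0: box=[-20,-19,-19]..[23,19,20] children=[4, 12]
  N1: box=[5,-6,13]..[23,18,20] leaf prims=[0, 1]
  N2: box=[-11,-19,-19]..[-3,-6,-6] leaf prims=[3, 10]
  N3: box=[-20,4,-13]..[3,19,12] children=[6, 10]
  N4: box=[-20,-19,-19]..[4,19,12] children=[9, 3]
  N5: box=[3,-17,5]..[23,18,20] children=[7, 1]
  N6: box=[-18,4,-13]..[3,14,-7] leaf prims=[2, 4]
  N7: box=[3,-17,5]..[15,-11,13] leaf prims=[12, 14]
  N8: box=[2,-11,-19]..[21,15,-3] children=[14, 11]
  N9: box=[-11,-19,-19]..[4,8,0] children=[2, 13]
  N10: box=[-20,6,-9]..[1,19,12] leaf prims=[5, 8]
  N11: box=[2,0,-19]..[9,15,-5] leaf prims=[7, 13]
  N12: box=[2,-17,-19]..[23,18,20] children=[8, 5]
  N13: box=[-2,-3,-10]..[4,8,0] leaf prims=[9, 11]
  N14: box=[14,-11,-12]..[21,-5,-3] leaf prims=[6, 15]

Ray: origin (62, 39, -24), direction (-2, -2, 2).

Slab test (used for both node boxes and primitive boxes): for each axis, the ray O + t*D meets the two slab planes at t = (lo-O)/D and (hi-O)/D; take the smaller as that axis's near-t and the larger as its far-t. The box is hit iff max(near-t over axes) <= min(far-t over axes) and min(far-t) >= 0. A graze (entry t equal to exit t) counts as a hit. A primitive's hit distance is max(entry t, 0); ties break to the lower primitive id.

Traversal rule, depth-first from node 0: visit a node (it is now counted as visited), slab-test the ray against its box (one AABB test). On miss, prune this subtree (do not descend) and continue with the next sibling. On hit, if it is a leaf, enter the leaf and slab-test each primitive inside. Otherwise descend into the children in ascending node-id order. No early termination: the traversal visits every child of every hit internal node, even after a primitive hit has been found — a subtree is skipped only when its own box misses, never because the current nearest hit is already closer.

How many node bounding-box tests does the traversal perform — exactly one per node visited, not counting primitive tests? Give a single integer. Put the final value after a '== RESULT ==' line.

Walk:
N0 x:[39/2,41] y:[10,29] z:[5/2,22] -> hit [39/2,22], descend [4, 12]
  N4 x:[29,41] y:[10,29] z:[5/2,18] -> miss, prune
  N12 x:[39/2,30] y:[21/2,28] z:[5/2,22] -> hit [39/2,22], descend [5, 8]
    N5 x:[39/2,59/2] y:[21/2,28] z:[29/2,22] -> hit [39/2,22], descend [1, 7]
      N1 x:[39/2,57/2] y:[21/2,45/2] z:[37/2,22] -> hit [39/2,22] leaf, test {P0(miss), P1@t=43/2}
      N7 x:[47/2,59/2] y:[25,28] z:[29/2,37/2] -> miss, prune
    N8 x:[41/2,30] y:[12,25] z:[5/2,21/2] -> miss, prune

order=[0, 4, 12, 5, 1, 7, 8]  |boxes|=7  |leaves|=1  hit=P1

== RESULT ==
7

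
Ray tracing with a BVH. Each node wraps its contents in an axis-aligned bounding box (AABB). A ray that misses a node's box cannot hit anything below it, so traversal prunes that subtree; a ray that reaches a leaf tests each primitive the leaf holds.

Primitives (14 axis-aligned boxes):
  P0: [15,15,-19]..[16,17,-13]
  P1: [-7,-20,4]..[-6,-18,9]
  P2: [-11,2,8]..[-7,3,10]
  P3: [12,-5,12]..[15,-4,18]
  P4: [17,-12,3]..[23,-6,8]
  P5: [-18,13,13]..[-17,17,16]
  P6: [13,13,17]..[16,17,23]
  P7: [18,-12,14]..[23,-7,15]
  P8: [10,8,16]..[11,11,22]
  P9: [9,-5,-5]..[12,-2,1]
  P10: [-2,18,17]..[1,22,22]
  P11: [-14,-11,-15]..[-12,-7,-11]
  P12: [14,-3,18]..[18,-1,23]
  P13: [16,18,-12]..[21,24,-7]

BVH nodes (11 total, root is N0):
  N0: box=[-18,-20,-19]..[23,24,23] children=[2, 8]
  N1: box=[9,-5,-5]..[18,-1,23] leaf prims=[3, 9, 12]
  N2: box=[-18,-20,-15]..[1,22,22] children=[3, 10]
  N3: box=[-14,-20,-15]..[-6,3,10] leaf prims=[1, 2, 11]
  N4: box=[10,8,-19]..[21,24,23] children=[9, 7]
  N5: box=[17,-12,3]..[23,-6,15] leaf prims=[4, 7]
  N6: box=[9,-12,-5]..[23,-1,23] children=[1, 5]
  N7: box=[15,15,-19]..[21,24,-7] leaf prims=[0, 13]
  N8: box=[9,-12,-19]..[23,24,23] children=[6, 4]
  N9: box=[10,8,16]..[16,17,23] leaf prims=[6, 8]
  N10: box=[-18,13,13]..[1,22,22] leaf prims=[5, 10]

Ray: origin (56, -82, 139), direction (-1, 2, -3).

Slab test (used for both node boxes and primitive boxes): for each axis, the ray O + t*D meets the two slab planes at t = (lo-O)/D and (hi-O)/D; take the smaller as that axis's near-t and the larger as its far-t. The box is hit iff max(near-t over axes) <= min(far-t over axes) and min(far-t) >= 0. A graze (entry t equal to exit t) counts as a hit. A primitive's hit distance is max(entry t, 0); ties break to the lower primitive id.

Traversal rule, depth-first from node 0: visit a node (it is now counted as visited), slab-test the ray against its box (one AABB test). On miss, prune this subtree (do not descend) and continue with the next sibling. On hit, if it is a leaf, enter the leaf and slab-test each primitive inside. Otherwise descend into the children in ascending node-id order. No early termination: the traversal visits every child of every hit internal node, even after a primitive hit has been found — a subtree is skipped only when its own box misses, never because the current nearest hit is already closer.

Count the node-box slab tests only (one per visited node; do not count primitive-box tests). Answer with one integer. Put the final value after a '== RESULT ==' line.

Walk:
N0 x:[33,74] y:[31,53] z:[116/3,158/3] -> hit [116/3,158/3], descend [2, 8]
  N2 x:[55,74] y:[31,52] z:[39,154/3] -> miss, prune
  N8 x:[33,47] y:[35,53] z:[116/3,158/3] -> hit [116/3,47], descend [4, 6]
    N4 x:[35,46] y:[45,53] z:[116/3,158/3] -> hit [45,46], descend [7, 9]
      N7 x:[35,41] y:[97/2,53] z:[146/3,158/3] -> miss, prune
      N9 x:[40,46] y:[45,99/2] z:[116/3,41] -> miss, prune
    N6 x:[33,47] y:[35,81/2] z:[116/3,48] -> hit [116/3,81/2], descend [1, 5]
      N1 x:[38,47] y:[77/2,81/2] z:[116/3,48] -> hit [116/3,81/2] leaf, test {P3(miss), P9(miss), P12@t=79/2}
      N5 x:[33,39] y:[35,38] z:[124/3,136/3] -> miss, prune

Visited [0, 2, 8, 4, 7, 9, 6, 1, 5]. Tests: 9 box, 1 leaf. Nearest: P12.

== RESULT ==
9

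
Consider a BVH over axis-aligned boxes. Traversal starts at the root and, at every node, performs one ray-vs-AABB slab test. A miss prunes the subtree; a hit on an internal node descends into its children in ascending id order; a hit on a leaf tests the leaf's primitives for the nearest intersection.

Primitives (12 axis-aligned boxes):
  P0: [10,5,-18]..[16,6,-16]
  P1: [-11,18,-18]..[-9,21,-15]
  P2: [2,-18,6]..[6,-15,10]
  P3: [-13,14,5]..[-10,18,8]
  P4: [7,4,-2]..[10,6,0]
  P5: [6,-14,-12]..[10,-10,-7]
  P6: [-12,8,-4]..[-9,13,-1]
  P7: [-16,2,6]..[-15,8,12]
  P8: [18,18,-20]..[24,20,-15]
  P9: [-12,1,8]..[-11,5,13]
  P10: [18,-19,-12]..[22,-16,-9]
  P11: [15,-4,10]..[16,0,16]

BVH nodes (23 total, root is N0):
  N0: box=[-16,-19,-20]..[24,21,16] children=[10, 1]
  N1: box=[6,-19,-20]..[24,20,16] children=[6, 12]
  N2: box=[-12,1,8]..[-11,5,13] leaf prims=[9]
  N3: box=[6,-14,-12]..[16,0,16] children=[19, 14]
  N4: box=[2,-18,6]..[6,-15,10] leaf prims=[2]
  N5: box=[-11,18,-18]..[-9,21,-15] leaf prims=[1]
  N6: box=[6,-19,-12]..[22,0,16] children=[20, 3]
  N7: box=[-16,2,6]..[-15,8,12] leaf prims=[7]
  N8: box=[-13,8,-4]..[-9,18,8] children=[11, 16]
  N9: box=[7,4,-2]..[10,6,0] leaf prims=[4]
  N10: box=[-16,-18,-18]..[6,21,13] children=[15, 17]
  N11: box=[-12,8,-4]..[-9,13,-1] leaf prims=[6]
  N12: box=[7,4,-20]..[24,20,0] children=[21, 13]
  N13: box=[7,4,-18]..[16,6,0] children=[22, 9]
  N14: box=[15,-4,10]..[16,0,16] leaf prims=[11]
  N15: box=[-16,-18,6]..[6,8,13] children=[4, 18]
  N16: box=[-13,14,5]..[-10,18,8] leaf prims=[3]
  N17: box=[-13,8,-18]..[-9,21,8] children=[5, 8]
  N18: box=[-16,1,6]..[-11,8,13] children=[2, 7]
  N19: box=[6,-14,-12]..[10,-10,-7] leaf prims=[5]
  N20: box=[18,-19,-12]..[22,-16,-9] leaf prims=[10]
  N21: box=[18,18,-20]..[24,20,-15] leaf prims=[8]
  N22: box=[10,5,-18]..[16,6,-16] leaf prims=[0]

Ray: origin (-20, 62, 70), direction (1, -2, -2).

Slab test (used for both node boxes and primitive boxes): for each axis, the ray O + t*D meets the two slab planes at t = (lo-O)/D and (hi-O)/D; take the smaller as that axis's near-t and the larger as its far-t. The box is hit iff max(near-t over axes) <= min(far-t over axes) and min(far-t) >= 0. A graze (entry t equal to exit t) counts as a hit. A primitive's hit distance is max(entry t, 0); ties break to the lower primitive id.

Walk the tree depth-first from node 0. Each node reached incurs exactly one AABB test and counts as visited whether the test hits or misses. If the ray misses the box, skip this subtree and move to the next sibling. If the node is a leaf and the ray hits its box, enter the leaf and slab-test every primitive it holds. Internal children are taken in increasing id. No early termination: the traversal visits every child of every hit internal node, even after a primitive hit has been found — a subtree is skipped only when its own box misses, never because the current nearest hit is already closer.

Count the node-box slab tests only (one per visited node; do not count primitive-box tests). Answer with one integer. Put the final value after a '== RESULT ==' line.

Traverse from the root:
N0 x:[4,44] y:[41/2,81/2] z:[27,45] -> hit [27,81/2], descend [1, 10]
  N1 x:[26,44] y:[21,81/2] z:[27,45] -> hit [27,81/2], descend [6, 12]
    N6 x:[26,42] y:[31,81/2] z:[27,41] -> hit [31,81/2], descend [3, 20]
      N3 x:[26,36] y:[31,38] z:[27,41] -> hit [31,36], descend [14, 19]
        N14 x:[35,36] y:[31,33] z:[27,30] -> miss, prune
        N19 x:[26,30] y:[36,38] z:[77/2,41] -> miss, prune
      N20 x:[38,42] y:[39,81/2] z:[79/2,41] -> hit [79/2,81/2] leaf, test {P10@t=79/2}
    N12 x:[27,44] y:[21,29] z:[35,45] -> miss, prune
  N10 x:[4,26] y:[41/2,40] z:[57/2,44] -> miss, prune

9 AABB tests over nodes [0, 1, 6, 3, 14, 19, 20, 12, 10]; 1 leaf entered; closest P10.

== RESULT ==
9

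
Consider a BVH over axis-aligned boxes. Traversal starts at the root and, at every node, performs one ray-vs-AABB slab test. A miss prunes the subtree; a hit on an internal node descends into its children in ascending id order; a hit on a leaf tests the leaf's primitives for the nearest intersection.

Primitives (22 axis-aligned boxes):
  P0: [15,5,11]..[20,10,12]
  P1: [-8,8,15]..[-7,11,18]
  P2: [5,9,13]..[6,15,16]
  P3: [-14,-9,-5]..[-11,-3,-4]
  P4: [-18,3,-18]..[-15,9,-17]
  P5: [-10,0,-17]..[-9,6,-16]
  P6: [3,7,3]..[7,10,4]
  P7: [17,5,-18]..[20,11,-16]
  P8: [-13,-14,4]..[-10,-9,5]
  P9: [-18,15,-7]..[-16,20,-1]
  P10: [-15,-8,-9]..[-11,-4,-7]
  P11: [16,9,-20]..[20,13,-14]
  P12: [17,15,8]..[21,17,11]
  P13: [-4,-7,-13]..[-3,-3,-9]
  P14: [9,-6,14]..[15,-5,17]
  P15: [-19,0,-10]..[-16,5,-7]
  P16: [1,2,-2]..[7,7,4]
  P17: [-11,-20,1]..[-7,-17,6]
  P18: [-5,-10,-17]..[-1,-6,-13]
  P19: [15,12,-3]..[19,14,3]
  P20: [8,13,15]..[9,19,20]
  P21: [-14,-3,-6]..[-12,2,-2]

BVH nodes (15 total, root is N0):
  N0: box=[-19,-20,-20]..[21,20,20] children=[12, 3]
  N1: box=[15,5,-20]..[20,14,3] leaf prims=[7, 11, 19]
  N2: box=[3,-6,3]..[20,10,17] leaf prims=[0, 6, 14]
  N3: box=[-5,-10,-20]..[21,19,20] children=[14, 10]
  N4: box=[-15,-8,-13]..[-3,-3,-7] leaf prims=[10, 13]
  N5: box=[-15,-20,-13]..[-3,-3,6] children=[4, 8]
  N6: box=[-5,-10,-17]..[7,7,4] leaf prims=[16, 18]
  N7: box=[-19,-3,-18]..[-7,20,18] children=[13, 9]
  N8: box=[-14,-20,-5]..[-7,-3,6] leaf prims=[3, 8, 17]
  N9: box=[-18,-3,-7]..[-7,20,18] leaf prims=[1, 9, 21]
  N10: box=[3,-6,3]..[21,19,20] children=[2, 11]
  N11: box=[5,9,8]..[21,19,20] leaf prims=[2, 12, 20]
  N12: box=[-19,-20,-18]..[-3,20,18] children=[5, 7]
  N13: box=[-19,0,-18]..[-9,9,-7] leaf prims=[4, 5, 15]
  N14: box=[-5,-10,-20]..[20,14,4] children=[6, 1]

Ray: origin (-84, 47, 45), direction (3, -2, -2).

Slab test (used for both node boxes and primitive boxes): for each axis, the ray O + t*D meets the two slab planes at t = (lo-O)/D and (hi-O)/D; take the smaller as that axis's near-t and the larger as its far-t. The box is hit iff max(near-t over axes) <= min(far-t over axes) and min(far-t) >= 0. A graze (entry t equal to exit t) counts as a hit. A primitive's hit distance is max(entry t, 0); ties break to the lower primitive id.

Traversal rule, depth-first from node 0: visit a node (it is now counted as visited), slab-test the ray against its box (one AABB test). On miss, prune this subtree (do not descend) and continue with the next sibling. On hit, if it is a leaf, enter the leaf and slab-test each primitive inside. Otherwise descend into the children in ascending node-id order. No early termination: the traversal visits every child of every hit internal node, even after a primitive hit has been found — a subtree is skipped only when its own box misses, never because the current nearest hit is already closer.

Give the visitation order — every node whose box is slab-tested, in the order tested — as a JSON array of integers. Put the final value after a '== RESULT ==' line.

Traverse from the root:
N0 x:[65/3,35] y:[27/2,67/2] z:[25/2,65/2] -> hit [65/3,65/2], descend [3, 12]
  N3 x:[79/3,35] y:[14,57/2] z:[25/2,65/2] -> hit [79/3,57/2], descend [10, 14]
    N10 x:[29,35] y:[14,53/2] z:[25/2,21] -> miss, prune
    N14 x:[79/3,104/3] y:[33/2,57/2] z:[41/2,65/2] -> hit [79/3,57/2], descend [1, 6]
      N1 x:[33,104/3] y:[33/2,21] z:[21,65/2] -> miss, prune
      N6 x:[79/3,91/3] y:[20,57/2] z:[41/2,31] -> hit [79/3,57/2] leaf, test {P16(miss), P18(miss)}
  N12 x:[65/3,27] y:[27/2,67/2] z:[27/2,63/2] -> hit [65/3,27], descend [5, 7]
    N5 x:[23,27] y:[25,67/2] z:[39/2,29] -> hit [25,27], descend [4, 8]
      N4 x:[23,27] y:[25,55/2] z:[26,29] -> hit [26,27] leaf, test {P10(miss), P13@t=27}
      N8 x:[70/3,77/3] y:[25,67/2] z:[39/2,25] -> hit [25,25] leaf, test {P3(miss), P8(miss), P17(miss)}
    N7 x:[65/3,77/3] y:[27/2,25] z:[27/2,63/2] -> hit [65/3,25], descend [9, 13]
      N9 x:[22,77/3] y:[27/2,25] z:[27/2,26] -> hit [22,25] leaf, test {P1(miss), P9(miss), P21@t=47/2}
      N13 x:[65/3,25] y:[19,47/2] z:[26,63/2] -> miss, prune

Visited [0, 3, 10, 14, 1, 6, 12, 5, 4, 8, 7, 9, 13]. Tests: 13 box, 4 leaf. Nearest: P21.

== RESULT ==
[0, 3, 10, 14, 1, 6, 12, 5, 4, 8, 7, 9, 13]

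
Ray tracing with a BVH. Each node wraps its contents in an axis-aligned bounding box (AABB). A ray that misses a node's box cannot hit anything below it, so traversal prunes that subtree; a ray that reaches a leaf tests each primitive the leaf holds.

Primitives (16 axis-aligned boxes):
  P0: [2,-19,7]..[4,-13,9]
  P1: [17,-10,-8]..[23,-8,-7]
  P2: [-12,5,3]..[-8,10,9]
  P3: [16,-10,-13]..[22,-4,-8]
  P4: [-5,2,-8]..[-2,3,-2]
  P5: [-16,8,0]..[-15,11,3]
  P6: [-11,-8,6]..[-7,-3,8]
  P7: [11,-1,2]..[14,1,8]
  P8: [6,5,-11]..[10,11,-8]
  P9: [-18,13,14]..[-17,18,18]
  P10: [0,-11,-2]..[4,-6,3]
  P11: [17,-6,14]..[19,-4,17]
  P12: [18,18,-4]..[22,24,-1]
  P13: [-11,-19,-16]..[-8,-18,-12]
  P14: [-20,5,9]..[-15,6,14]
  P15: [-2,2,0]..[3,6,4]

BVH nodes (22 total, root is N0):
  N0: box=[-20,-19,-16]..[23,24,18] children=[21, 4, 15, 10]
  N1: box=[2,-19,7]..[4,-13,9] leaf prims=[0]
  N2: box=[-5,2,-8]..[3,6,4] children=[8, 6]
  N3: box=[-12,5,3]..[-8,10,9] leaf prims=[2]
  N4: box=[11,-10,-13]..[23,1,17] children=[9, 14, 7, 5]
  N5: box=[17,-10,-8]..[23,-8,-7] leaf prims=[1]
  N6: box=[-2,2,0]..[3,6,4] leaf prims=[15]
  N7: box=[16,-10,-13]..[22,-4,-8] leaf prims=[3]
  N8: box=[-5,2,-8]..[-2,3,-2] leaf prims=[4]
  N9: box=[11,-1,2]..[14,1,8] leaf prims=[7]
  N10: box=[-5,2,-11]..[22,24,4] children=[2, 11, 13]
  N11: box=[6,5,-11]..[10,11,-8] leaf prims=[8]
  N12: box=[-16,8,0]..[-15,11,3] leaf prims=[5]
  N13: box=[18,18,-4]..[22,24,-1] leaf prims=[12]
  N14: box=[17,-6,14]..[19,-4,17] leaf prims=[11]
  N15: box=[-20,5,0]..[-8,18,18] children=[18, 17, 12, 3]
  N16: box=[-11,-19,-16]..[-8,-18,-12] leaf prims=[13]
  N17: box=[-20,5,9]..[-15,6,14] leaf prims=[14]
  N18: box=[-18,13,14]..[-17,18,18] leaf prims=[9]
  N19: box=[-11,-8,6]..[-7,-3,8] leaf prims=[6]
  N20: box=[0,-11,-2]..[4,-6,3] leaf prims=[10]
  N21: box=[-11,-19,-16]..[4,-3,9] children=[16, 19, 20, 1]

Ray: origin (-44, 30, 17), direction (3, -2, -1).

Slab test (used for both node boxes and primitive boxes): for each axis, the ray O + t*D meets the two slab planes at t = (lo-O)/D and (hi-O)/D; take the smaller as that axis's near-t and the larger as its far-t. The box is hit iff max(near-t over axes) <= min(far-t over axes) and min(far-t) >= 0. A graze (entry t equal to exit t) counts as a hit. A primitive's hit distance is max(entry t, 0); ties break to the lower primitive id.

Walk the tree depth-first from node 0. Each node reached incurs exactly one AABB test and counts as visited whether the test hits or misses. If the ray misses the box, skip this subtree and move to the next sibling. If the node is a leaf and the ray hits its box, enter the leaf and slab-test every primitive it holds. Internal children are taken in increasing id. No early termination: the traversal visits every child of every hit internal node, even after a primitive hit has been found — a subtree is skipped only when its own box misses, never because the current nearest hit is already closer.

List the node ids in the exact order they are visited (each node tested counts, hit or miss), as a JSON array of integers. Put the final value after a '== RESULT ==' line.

Trace the traversal:
N0 x:[8,67/3] y:[3,49/2] z:[-1,33] -> hit [8,67/3], descend [4, 10, 15, 21]
  N4 x:[55/3,67/3] y:[29/2,20] z:[0,30] -> hit [55/3,20], descend [5, 7, 9, 14]
    N5 x:[61/3,67/3] y:[19,20] z:[24,25] -> miss, prune
    N7 x:[20,22] y:[17,20] z:[25,30] -> miss, prune
    N9 x:[55/3,58/3] y:[29/2,31/2] z:[9,15] -> miss, prune
    N14 x:[61/3,21] y:[17,18] z:[0,3] -> miss, prune
  N10 x:[13,22] y:[3,14] z:[13,28] -> hit [13,14], descend [2, 11, 13]
    N2 x:[13,47/3] y:[12,14] z:[13,25] -> hit [13,14], descend [6, 8]
      N6 x:[14,47/3] y:[12,14] z:[13,17] -> hit [14,14] leaf, test {P15@t=14}
      N8 x:[13,14] y:[27/2,14] z:[19,25] -> miss, prune
    N11 x:[50/3,18] y:[19/2,25/2] z:[25,28] -> miss, prune
    N13 x:[62/3,22] y:[3,6] z:[18,21] -> miss, prune
  N15 x:[8,12] y:[6,25/2] z:[-1,17] -> hit [8,12], descend [3, 12, 17, 18]
    N3 x:[32/3,12] y:[10,25/2] z:[8,14] -> hit [32/3,12] leaf, test {P2@t=32/3}
    N12 x:[28/3,29/3] y:[19/2,11] z:[14,17] -> miss, prune
    N17 x:[8,29/3] y:[12,25/2] z:[3,8] -> miss, prune
    N18 x:[26/3,9] y:[6,17/2] z:[-1,3] -> miss, prune
  N21 x:[11,16] y:[33/2,49/2] z:[8,33] -> miss, prune

Visited [0, 4, 5, 7, 9, 14, 10, 2, 6, 8, 11, 13, 15, 3, 12, 17, 18, 21]. Tests: 18 box, 2 leaf. Nearest: P2.

== RESULT ==
[0, 4, 5, 7, 9, 14, 10, 2, 6, 8, 11, 13, 15, 3, 12, 17, 18, 21]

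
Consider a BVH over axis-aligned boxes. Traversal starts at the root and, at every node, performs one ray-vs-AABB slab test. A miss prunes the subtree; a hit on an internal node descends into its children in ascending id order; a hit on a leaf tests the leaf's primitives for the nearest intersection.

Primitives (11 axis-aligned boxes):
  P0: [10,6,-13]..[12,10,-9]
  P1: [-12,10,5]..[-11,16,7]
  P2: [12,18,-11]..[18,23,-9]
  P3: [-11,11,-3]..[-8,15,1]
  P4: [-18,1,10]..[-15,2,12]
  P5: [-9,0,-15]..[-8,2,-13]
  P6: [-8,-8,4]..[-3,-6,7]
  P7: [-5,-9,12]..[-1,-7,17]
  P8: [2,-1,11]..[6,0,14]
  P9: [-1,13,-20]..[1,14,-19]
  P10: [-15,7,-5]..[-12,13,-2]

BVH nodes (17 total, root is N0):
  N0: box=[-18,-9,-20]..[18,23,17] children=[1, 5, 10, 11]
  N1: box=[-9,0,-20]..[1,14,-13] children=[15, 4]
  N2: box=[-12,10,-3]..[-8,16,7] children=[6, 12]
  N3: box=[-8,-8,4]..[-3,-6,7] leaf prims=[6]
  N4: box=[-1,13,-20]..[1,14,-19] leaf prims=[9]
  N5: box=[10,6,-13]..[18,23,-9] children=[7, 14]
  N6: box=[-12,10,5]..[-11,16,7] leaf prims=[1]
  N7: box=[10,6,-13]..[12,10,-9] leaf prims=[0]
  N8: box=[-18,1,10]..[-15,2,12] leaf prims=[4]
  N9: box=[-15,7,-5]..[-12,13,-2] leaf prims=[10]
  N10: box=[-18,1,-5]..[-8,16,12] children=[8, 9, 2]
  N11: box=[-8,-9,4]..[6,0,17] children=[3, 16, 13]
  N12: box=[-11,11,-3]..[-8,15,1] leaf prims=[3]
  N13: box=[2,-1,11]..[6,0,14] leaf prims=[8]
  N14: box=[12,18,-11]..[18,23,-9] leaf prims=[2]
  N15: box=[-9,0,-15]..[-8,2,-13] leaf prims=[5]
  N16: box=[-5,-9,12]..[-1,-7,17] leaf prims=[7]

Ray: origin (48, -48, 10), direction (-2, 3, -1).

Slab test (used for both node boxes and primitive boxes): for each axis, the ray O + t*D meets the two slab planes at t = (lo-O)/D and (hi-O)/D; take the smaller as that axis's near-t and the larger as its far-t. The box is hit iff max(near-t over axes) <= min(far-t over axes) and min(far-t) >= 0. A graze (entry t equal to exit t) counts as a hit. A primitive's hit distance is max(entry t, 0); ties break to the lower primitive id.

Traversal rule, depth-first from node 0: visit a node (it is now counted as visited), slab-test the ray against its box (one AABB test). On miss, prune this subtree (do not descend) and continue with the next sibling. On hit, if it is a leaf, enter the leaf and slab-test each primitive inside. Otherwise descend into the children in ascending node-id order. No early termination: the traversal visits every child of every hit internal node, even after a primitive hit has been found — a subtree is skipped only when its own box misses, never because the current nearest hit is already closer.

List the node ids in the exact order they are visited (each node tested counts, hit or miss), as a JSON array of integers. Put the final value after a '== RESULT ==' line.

Walk:
N0 x:[15,33] y:[13,71/3] z:[-7,30] -> hit [15,71/3], descend [1, 5, 10, 11]
  N1 x:[47/2,57/2] y:[16,62/3] z:[23,30] -> miss, prune
  N5 x:[15,19] y:[18,71/3] z:[19,23] -> hit [19,19], descend [7, 14]
    N7 x:[18,19] y:[18,58/3] z:[19,23] -> hit [19,19] leaf, test {P0@t=19}
    N14 x:[15,18] y:[22,71/3] z:[19,21] -> miss, prune
  N10 x:[28,33] y:[49/3,64/3] z:[-2,15] -> miss, prune
  N11 x:[21,28] y:[13,16] z:[-7,6] -> miss, prune

order=[0, 1, 5, 7, 14, 10, 11]  |boxes|=7  |leaves|=1  hit=P0

== RESULT ==
[0, 1, 5, 7, 14, 10, 11]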